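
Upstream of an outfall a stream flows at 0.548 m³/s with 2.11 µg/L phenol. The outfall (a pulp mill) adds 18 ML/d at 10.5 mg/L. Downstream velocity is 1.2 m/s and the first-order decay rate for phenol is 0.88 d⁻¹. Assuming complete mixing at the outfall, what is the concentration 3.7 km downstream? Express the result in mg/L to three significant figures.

18 ML/d = 0.2083 m³/s.
2.11 µg/L = 0.00211 mg/L.
After complete mixing, C₀ = (0.2083·10.5 + 0.548·0.00211) / 0.7563 = 2.894 mg/L.
Travel time t = 3700 m / 1.2 m/s = 3083 s = 0.03569 d.
C = 2.894·exp(−0.88·0.03569) = 2.894·0.9691 = 2.804 mg/L.

2.80 mg/L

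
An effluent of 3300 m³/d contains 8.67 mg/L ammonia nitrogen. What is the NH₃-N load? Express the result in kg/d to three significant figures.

28.6 kg/d

3300 m³/d = 0.03819 m³/s.
Mass flux = Q·C = 0.03819 m³/s × 8.67 g/m³ = 0.3311 g/s.
= 0.3311 g/s × 86.4 = 28.61 kg/d.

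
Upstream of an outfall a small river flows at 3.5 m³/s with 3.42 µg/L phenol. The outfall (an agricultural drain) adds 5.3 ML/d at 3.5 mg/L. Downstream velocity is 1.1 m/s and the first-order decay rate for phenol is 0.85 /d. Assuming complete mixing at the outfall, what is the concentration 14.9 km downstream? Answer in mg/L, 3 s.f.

0.0557 mg/L

5.3 ML/d = 0.06134 m³/s.
3.42 µg/L = 0.00342 mg/L.
After complete mixing, C₀ = (0.06134·3.5 + 3.5·0.00342) / 3.561 = 0.06365 mg/L.
Travel time t = 1.49e+04 m / 1.1 m/s = 1.355e+04 s = 0.1568 d.
C = 0.06365·exp(−0.85·0.1568) = 0.06365·0.8752 = 0.05571 mg/L.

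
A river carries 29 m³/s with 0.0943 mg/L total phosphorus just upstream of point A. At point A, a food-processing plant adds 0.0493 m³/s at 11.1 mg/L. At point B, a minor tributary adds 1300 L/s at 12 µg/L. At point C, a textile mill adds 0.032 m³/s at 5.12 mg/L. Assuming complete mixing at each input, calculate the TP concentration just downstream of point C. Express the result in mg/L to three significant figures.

0.114 mg/L

After input A: C = (29·0.0943 + 0.0493·11.1) / 29.05 = 0.113 mg/L.
1300 L/s = 1.3 m³/s.
12 µg/L = 0.012 mg/L.
After input B: C = (29.05·0.113 + 1.3·0.012) / 30.35 = 0.1087 mg/L.
After input C: C = (30.35·0.1087 + 0.032·5.12) / 30.38 = 0.1139 mg/L.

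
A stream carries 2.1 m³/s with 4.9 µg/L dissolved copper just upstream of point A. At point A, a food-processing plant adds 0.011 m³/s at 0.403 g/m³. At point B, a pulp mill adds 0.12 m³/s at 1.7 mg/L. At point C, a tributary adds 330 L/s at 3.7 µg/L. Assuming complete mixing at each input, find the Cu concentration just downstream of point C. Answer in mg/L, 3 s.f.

4.9 µg/L = 0.0049 mg/L.
After input A: C = (2.1·0.0049 + 0.011·0.403) / 2.111 = 0.006974 mg/L.
After input B: C = (2.111·0.006974 + 0.12·1.7) / 2.231 = 0.09804 mg/L.
330 L/s = 0.33 m³/s.
3.7 µg/L = 0.0037 mg/L.
After input C: C = (2.231·0.09804 + 0.33·0.0037) / 2.561 = 0.08588 mg/L.

0.0859 mg/L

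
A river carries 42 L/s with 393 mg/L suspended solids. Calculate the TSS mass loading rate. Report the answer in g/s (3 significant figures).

16.5 g/s

42 L/s = 0.042 m³/s.
Mass flux = Q·C = 0.042 m³/s × 393 g/m³ = 16.51 g/s.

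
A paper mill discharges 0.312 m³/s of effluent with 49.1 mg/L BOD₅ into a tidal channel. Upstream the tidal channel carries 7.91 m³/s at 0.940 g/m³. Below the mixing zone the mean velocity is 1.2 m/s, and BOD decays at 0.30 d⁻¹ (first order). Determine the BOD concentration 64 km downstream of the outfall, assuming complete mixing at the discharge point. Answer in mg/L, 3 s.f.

2.30 mg/L

After complete mixing, C₀ = (0.312·49.1 + 7.91·0.94) / 8.222 = 2.768 mg/L.
Travel time t = 6.4e+04 m / 1.2 m/s = 5.333e+04 s = 0.6173 d.
C = 2.768·exp(−0.30·0.6173) = 2.768·0.831 = 2.3 mg/L.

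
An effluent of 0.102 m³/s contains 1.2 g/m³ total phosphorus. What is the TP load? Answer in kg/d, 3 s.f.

Mass flux = Q·C = 0.102 m³/s × 1.2 g/m³ = 0.1224 g/s.
= 0.1224 g/s × 86.4 = 10.58 kg/d.

10.6 kg/d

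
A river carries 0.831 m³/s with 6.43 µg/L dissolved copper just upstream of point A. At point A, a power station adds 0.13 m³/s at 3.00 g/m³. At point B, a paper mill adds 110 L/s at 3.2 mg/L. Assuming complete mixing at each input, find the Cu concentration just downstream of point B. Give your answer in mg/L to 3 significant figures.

0.698 mg/L

6.43 µg/L = 0.00643 mg/L.
After input A: C = (0.831·0.00643 + 0.13·3) / 0.961 = 0.4114 mg/L.
110 L/s = 0.11 m³/s.
After input B: C = (0.961·0.4114 + 0.11·3.2) / 1.071 = 0.6978 mg/L.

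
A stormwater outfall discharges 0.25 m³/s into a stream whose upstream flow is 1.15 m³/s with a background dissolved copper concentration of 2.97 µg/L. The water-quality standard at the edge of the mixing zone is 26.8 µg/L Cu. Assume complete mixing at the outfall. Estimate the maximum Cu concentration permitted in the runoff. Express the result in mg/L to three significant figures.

0.136 mg/L

2.97 µg/L = 0.00297 mg/L.
26.8 µg/L = 0.0268 mg/L.
Mass balance: 0.0268·1.4 = 0.25·Cₑ + 1.15·0.00297.
Cₑ = (0.03752 − 0.003416) / 0.25 = 0.1364 mg/L.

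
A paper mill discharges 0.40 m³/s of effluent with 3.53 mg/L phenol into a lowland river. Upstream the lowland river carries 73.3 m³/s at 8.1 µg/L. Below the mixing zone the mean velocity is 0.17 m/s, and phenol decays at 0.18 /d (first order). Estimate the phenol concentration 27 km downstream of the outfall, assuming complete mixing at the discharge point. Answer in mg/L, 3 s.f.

8.1 µg/L = 0.0081 mg/L.
After complete mixing, C₀ = (0.4·3.53 + 73.3·0.0081) / 73.7 = 0.02721 mg/L.
Travel time t = 2.7e+04 m / 0.17 m/s = 1.588e+05 s = 1.838 d.
C = 0.02721·exp(−0.18·1.838) = 0.02721·0.7183 = 0.01955 mg/L.

0.0195 mg/L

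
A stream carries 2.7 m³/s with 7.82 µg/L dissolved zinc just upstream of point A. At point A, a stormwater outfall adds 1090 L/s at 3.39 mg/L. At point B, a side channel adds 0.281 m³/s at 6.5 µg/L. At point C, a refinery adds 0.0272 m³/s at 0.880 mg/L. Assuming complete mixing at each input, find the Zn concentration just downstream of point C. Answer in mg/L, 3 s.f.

7.82 µg/L = 0.00782 mg/L.
1090 L/s = 1.09 m³/s.
After input A: C = (2.7·0.00782 + 1.09·3.39) / 3.79 = 0.9805 mg/L.
6.5 µg/L = 0.0065 mg/L.
After input B: C = (3.79·0.9805 + 0.281·0.0065) / 4.071 = 0.9133 mg/L.
After input C: C = (4.071·0.9133 + 0.0272·0.88) / 4.098 = 0.9131 mg/L.

0.913 mg/L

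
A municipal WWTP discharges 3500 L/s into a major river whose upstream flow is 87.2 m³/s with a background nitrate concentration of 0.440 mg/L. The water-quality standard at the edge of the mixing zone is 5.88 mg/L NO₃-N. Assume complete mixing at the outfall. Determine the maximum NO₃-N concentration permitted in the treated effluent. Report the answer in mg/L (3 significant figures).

3500 L/s = 3.5 m³/s.
Mass balance: 5.88·90.7 = 3.5·Cₑ + 87.2·0.44.
Cₑ = (533.3 − 38.37) / 3.5 = 141.4 mg/L.

141 mg/L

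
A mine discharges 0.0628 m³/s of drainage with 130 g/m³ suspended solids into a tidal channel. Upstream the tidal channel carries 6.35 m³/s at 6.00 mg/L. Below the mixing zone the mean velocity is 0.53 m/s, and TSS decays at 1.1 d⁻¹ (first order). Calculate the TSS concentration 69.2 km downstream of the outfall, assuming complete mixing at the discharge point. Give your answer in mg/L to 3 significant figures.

After complete mixing, C₀ = (0.0628·130 + 6.35·6) / 6.413 = 7.214 mg/L.
Travel time t = 6.92e+04 m / 0.53 m/s = 1.306e+05 s = 1.511 d.
C = 7.214·exp(−1.1·1.511) = 7.214·0.1897 = 1.369 mg/L.

1.37 mg/L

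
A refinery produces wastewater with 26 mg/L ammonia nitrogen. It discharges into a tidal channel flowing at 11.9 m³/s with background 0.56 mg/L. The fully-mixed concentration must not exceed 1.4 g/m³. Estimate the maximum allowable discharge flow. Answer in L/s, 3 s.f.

406 L/s

Mass balance at complete mixing: C_std·(Q_w + Q_r) = Q_w·C_e + Q_r·C_b.
Rearranging, Q_w = Q_r·(C_std − C_b)/(C_e − C_std) = 11.9·(1.4 − 0.56) / (26 − 1.4) = 0.4063 m³/s.
= 406.3 L/s.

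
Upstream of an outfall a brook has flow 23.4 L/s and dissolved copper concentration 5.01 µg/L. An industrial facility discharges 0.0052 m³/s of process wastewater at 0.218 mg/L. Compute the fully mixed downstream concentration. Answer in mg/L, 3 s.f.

0.0437 mg/L

23.4 L/s = 0.0234 m³/s.
5.01 µg/L = 0.00501 mg/L.
Conservation of mass across the mixing zone: C = (0.0052·0.218 + 0.0234·0.00501) / (0.0052 + 0.0234) = 0.001251/0.0286 = 0.04374 mg/L.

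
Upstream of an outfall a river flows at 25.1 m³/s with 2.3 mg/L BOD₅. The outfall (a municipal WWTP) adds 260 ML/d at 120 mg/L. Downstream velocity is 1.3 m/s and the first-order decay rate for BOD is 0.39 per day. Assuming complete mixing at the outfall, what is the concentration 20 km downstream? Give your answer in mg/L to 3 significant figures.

13.9 mg/L

260 ML/d = 3.009 m³/s.
After complete mixing, C₀ = (3.009·120 + 25.1·2.3) / 28.11 = 14.9 mg/L.
Travel time t = 2e+04 m / 1.3 m/s = 1.538e+04 s = 0.1781 d.
C = 14.9·exp(−0.39·0.1781) = 14.9·0.9329 = 13.9 mg/L.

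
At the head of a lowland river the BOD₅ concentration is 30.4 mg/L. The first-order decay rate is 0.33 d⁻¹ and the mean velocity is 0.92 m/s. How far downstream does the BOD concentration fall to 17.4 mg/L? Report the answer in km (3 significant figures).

From C = C₀·e^(−kt), t = ln(C₀/C)/k = ln(30.4/17.4)/0.33 = 0.558/0.33 = 1.691 d.
Distance = v·t = 0.92 m/s × 1.461e+05 s = 1.344e+05 m = 134.4 km.

134 km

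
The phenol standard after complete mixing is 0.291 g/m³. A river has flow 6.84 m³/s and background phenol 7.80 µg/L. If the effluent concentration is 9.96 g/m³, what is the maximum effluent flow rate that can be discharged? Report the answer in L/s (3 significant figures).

7.80 µg/L = 0.0078 mg/L.
Mass balance at complete mixing: C_std·(Q_w + Q_r) = Q_w·C_e + Q_r·C_b.
Rearranging, Q_w = Q_r·(C_std − C_b)/(C_e − C_std) = 6.84·(0.291 − 0.0078) / (9.96 − 0.291) = 0.2003 m³/s.
= 200.3 L/s.

200 L/s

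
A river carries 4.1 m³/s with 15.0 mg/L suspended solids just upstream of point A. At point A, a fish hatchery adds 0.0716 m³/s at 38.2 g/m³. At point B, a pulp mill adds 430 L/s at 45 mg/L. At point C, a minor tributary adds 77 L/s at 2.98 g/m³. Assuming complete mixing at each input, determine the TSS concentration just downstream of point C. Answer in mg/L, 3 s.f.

17.9 mg/L

After input A: C = (4.1·15 + 0.0716·38.2) / 4.172 = 15.4 mg/L.
430 L/s = 0.43 m³/s.
After input B: C = (4.172·15.4 + 0.43·45) / 4.602 = 18.16 mg/L.
77 L/s = 0.077 m³/s.
After input C: C = (4.602·18.16 + 0.077·2.98) / 4.679 = 17.91 mg/L.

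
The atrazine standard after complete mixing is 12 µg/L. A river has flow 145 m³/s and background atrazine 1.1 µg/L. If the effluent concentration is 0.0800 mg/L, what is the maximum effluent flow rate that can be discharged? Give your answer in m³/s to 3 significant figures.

1.1 µg/L = 0.0011 mg/L.
12 µg/L = 0.012 mg/L.
Mass balance at complete mixing: C_std·(Q_w + Q_r) = Q_w·C_e + Q_r·C_b.
Rearranging, Q_w = Q_r·(C_std − C_b)/(C_e − C_std) = 145·(0.012 − 0.0011) / (0.08 − 0.012) = 23.24 m³/s.

23.2 m³/s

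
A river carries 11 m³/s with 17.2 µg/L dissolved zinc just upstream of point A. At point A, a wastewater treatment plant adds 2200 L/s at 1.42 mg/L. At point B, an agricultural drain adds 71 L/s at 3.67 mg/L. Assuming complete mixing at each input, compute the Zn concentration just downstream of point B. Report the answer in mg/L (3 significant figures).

17.2 µg/L = 0.0172 mg/L.
2200 L/s = 2.2 m³/s.
After input A: C = (11·0.0172 + 2.2·1.42) / 13.2 = 0.251 mg/L.
71 L/s = 0.071 m³/s.
After input B: C = (13.2·0.251 + 0.071·3.67) / 13.27 = 0.2693 mg/L.

0.269 mg/L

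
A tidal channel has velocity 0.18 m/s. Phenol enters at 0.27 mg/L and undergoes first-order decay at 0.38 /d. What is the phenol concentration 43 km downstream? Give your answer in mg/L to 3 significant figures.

Travel time t = 43 km / 0.18 m/s = 4.3e+04/0.18 = 2.389e+05 s = 2.765 d.
First-order decay: C = 0.27·exp(−0.38·2.765) = 0.27·0.3497 = 0.09442 mg/L.

0.0944 mg/L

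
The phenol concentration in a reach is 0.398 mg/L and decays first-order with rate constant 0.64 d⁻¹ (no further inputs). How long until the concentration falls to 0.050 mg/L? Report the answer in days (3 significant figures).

t = ln(C₀/C)/k = ln(0.398/0.050)/0.64 = 2.074/0.64 = 3.241 d.

3.24 d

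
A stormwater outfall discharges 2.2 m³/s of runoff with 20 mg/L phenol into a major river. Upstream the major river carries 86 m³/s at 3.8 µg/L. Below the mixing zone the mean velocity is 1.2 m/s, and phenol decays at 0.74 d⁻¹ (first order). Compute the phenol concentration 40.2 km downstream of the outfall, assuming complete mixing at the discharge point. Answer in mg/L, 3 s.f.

0.377 mg/L

3.8 µg/L = 0.0038 mg/L.
After complete mixing, C₀ = (2.2·20 + 86·0.0038) / 88.2 = 0.5026 mg/L.
Travel time t = 4.02e+04 m / 1.2 m/s = 3.35e+04 s = 0.3877 d.
C = 0.5026·exp(−0.74·0.3877) = 0.5026·0.7506 = 0.3772 mg/L.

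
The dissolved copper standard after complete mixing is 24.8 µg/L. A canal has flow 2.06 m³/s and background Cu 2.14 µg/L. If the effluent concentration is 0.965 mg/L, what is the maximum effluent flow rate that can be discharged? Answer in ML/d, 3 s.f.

4.29 ML/d

2.14 µg/L = 0.00214 mg/L.
24.8 µg/L = 0.0248 mg/L.
Mass balance at complete mixing: C_std·(Q_w + Q_r) = Q_w·C_e + Q_r·C_b.
Rearranging, Q_w = Q_r·(C_std − C_b)/(C_e − C_std) = 2.06·(0.0248 − 0.00214) / (0.965 − 0.0248) = 0.04965 m³/s.
= 4.29 ML/d.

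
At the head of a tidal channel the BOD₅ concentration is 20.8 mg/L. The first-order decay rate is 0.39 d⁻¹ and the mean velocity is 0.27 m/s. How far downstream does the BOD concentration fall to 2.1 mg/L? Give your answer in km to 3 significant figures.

From C = C₀·e^(−kt), t = ln(C₀/C)/k = ln(20.8/2.1)/0.39 = 2.293/0.39 = 5.88 d.
Distance = v·t = 0.27 m/s × 5.08e+05 s = 1.372e+05 m = 137.2 km.

137 km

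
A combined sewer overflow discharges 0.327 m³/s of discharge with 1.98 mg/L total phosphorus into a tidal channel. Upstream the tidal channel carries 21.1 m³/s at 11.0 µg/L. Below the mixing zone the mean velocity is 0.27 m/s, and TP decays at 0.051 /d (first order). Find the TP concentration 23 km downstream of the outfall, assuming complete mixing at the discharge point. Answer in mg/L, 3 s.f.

11.0 µg/L = 0.011 mg/L.
After complete mixing, C₀ = (0.327·1.98 + 21.1·0.011) / 21.43 = 0.04105 mg/L.
Travel time t = 2.3e+04 m / 0.27 m/s = 8.519e+04 s = 0.9859 d.
C = 0.04105·exp(−0.051·0.9859) = 0.04105·0.951 = 0.03904 mg/L.

0.0390 mg/L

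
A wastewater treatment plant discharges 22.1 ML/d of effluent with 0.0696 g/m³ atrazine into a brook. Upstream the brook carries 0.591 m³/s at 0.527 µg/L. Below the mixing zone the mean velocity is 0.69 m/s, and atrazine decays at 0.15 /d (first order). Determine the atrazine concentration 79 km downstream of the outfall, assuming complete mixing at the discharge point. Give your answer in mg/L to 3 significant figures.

22.1 ML/d = 0.2558 m³/s.
0.527 µg/L = 0.000527 mg/L.
After complete mixing, C₀ = (0.2558·0.0696 + 0.591·0.000527) / 0.8468 = 0.02139 mg/L.
Travel time t = 7.9e+04 m / 0.69 m/s = 1.145e+05 s = 1.325 d.
C = 0.02139·exp(−0.15·1.325) = 0.02139·0.8197 = 0.01754 mg/L.

0.0175 mg/L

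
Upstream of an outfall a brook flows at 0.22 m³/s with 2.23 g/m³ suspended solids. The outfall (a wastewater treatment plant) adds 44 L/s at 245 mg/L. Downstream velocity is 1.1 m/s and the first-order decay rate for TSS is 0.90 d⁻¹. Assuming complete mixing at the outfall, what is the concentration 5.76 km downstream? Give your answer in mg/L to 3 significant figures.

44 L/s = 0.044 m³/s.
After complete mixing, C₀ = (0.044·245 + 0.22·2.23) / 0.264 = 42.69 mg/L.
Travel time t = 5760 m / 1.1 m/s = 5236 s = 0.06061 d.
C = 42.69·exp(−0.90·0.06061) = 42.69·0.9469 = 40.43 mg/L.

40.4 mg/L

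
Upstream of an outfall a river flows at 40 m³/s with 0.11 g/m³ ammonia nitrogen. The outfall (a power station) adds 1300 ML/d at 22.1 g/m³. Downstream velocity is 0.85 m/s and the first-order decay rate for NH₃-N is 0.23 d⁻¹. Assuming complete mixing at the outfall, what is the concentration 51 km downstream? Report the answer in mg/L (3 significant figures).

5.22 mg/L

1300 ML/d = 15.05 m³/s.
After complete mixing, C₀ = (15.05·22.1 + 40·0.11) / 55.05 = 6.121 mg/L.
Travel time t = 5.1e+04 m / 0.85 m/s = 6e+04 s = 0.6944 d.
C = 6.121·exp(−0.23·0.6944) = 6.121·0.8524 = 5.217 mg/L.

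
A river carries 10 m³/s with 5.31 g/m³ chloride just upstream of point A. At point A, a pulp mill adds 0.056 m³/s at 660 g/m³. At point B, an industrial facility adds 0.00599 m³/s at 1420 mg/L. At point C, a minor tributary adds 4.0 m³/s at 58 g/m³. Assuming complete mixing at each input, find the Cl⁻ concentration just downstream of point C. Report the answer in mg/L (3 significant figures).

23.5 mg/L

After input A: C = (10·5.31 + 0.056·660) / 10.06 = 8.956 mg/L.
After input B: C = (10.06·8.956 + 0.00599·1420) / 10.06 = 9.796 mg/L.
After input C: C = (10.06·9.796 + 4·58) / 14.06 = 23.51 mg/L.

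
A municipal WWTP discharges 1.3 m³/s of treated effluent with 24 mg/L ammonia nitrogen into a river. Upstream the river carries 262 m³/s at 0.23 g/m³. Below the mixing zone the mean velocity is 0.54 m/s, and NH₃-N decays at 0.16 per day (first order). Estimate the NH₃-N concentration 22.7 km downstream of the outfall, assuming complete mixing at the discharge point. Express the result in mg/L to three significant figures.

After complete mixing, C₀ = (1.3·24 + 262·0.23) / 263.3 = 0.3474 mg/L.
Travel time t = 2.27e+04 m / 0.54 m/s = 4.204e+04 s = 0.4865 d.
C = 0.3474·exp(−0.16·0.4865) = 0.3474·0.9251 = 0.3213 mg/L.

0.321 mg/L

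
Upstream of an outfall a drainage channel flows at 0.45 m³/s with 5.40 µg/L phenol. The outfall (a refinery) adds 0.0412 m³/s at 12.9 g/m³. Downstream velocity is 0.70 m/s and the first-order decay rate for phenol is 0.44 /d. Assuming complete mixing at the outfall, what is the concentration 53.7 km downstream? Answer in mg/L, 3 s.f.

5.40 µg/L = 0.0054 mg/L.
After complete mixing, C₀ = (0.0412·12.9 + 0.45·0.0054) / 0.4912 = 1.087 mg/L.
Travel time t = 5.37e+04 m / 0.70 m/s = 7.671e+04 s = 0.8879 d.
C = 1.087·exp(−0.44·0.8879) = 1.087·0.6766 = 0.7354 mg/L.

0.735 mg/L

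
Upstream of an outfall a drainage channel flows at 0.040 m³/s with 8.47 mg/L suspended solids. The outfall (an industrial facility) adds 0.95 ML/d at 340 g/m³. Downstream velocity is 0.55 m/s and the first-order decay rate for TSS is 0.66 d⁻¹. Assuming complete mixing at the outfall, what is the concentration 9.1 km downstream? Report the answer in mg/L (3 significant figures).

70.5 mg/L

0.95 ML/d = 0.011 m³/s.
After complete mixing, C₀ = (0.011·340 + 0.04·8.47) / 0.051 = 79.95 mg/L.
Travel time t = 9100 m / 0.55 m/s = 1.655e+04 s = 0.1915 d.
C = 79.95·exp(−0.66·0.1915) = 79.95·0.8813 = 70.46 mg/L.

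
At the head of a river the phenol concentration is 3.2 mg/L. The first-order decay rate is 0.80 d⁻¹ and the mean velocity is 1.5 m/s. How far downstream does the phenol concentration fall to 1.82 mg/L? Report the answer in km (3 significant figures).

From C = C₀·e^(−kt), t = ln(C₀/C)/k = ln(3.2/1.82)/0.80 = 0.5643/0.80 = 0.7054 d.
Distance = v·t = 1.5 m/s × 6.095e+04 s = 9.142e+04 m = 91.42 km.

91.4 km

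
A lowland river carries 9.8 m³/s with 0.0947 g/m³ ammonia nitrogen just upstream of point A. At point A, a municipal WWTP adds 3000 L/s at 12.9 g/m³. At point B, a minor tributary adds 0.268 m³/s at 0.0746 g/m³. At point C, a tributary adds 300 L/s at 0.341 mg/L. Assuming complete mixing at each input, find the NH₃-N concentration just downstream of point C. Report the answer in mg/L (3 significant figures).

3000 L/s = 3 m³/s.
After input A: C = (9.8·0.0947 + 3·12.9) / 12.8 = 3.096 mg/L.
After input B: C = (12.8·3.096 + 0.268·0.0746) / 13.07 = 3.034 mg/L.
300 L/s = 0.3 m³/s.
After input C: C = (13.07·3.034 + 0.3·0.341) / 13.37 = 2.974 mg/L.

2.97 mg/L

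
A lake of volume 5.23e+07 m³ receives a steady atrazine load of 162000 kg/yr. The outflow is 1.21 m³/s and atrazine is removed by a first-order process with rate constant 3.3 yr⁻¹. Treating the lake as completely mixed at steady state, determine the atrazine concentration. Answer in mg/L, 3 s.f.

0.769 mg/L

Outflow Q = 1.21 m³/s × 3.156e+07 s/yr = 3.818e+07 m³/yr.
Steady-state CSTR mass balance: W = Q·C + k·V·C, so C = W/(Q + kV).
Q + kV = 3.818e+07 + 3.3·5.23e+07 = 2.108e+08 m³/yr.
C = 162000/2.108e+08 = 0.0007686 kg/m³ = 0.7686 mg/L.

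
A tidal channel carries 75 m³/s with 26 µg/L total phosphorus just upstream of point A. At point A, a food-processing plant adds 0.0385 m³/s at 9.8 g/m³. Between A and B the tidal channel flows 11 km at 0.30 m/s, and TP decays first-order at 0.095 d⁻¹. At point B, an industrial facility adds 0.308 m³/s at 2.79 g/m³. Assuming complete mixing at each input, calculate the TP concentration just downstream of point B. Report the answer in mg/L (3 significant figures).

26 µg/L = 0.026 mg/L.
After input A: C = (75·0.026 + 0.0385·9.8) / 75.04 = 0.03101 mg/L.
Over the 11 km reach to input B (t = 3.667e+04 s = 0.4244 d), decay gives C = 0.03101·exp(−0.095·0.4244) = 0.02979 mg/L.
After input B: C = (75.04·0.02979 + 0.308·2.79) / 75.35 = 0.04107 mg/L.

0.0411 mg/L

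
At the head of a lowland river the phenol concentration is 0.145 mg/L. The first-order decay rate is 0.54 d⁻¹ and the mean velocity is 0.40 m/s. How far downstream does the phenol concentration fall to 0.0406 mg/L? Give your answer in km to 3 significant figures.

81.5 km

From C = C₀·e^(−kt), t = ln(C₀/C)/k = ln(0.145/0.0406)/0.54 = 1.273/0.54 = 2.357 d.
Distance = v·t = 0.40 m/s × 2.037e+05 s = 8.147e+04 m = 81.47 km.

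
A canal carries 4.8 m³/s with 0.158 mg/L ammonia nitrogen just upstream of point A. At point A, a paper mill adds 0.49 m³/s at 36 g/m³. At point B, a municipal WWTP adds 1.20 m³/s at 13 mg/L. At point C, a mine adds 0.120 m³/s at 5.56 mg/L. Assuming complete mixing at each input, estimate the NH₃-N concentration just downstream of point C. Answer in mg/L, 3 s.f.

5.24 mg/L

After input A: C = (4.8·0.158 + 0.49·36) / 5.29 = 3.478 mg/L.
After input B: C = (5.29·3.478 + 1.2·13) / 6.49 = 5.239 mg/L.
After input C: C = (6.49·5.239 + 0.12·5.56) / 6.61 = 5.244 mg/L.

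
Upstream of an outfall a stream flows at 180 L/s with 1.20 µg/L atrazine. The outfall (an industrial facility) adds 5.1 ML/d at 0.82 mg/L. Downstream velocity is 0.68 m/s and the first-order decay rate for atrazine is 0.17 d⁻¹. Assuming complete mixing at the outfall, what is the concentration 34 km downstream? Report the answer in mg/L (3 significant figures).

5.1 ML/d = 0.05903 m³/s.
180 L/s = 0.18 m³/s.
1.20 µg/L = 0.0012 mg/L.
After complete mixing, C₀ = (0.05903·0.82 + 0.18·0.0012) / 0.239 = 0.2034 mg/L.
Travel time t = 3.4e+04 m / 0.68 m/s = 5e+04 s = 0.5787 d.
C = 0.2034·exp(−0.17·0.5787) = 0.2034·0.9063 = 0.1843 mg/L.

0.184 mg/L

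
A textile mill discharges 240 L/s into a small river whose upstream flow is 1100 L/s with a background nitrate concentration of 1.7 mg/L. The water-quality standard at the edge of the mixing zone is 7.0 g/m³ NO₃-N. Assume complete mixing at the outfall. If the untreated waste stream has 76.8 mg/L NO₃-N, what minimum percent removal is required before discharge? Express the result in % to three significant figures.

59.3 %

240 L/s = 0.24 m³/s.
1100 L/s = 1.1 m³/s.
Mass balance: 7·1.34 = 0.24·Cₑ + 1.1·1.7.
Cₑ = (9.38 − 1.87) / 0.24 = 31.29 mg/L.
Required removal = 1 − 31.29/76.8 = 59.26 %.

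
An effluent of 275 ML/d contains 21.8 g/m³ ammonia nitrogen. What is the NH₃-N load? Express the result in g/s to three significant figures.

275 ML/d = 3.183 m³/s.
Mass flux = Q·C = 3.183 m³/s × 21.8 g/m³ = 69.39 g/s.

69.4 g/s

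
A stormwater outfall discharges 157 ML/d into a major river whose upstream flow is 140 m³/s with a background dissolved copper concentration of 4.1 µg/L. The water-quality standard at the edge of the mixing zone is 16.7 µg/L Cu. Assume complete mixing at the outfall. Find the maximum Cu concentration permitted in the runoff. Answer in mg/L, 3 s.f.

0.987 mg/L

157 ML/d = 1.817 m³/s.
4.1 µg/L = 0.0041 mg/L.
16.7 µg/L = 0.0167 mg/L.
Mass balance: 0.0167·141.8 = 1.817·Cₑ + 140·0.0041.
Cₑ = (2.368 − 0.574) / 1.817 = 0.9875 mg/L.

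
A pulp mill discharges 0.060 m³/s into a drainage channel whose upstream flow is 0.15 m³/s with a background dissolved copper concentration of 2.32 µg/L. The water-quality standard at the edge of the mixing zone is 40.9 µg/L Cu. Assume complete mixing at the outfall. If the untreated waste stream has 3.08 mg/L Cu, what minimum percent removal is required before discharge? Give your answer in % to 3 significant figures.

95.5 %

2.32 µg/L = 0.00232 mg/L.
40.9 µg/L = 0.0409 mg/L.
Mass balance: 0.0409·0.21 = 0.06·Cₑ + 0.15·0.00232.
Cₑ = (0.008589 − 0.000348) / 0.06 = 0.1373 mg/L.
Required removal = 1 − 0.1373/3.08 = 95.54 %.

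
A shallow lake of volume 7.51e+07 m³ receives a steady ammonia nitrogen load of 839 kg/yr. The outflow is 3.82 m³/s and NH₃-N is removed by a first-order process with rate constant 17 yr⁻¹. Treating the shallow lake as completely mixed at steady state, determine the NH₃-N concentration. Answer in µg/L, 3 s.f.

Outflow Q = 3.82 m³/s × 3.156e+07 s/yr = 1.206e+08 m³/yr.
Steady-state CSTR mass balance: W = Q·C + k·V·C, so C = W/(Q + kV).
Q + kV = 1.206e+08 + 17·7.51e+07 = 1.397e+09 m³/yr.
C = 839/1.397e+09 = 6.005e-07 kg/m³ = 0.0006005 mg/L = 0.6005 µg/L.

0.600 µg/L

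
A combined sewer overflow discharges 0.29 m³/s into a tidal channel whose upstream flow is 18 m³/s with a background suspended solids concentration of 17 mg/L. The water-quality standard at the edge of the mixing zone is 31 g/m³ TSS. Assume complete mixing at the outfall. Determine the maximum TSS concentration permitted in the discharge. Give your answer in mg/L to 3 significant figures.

900 mg/L

Mass balance: 31·18.29 = 0.29·Cₑ + 18·17.
Cₑ = (567 − 306) / 0.29 = 900 mg/L.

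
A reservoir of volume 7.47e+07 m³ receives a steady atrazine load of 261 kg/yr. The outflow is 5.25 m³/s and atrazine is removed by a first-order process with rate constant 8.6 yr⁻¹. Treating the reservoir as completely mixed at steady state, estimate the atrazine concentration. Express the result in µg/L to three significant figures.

0.323 µg/L

Outflow Q = 5.25 m³/s × 3.156e+07 s/yr = 1.657e+08 m³/yr.
Steady-state CSTR mass balance: W = Q·C + k·V·C, so C = W/(Q + kV).
Q + kV = 1.657e+08 + 8.6·7.47e+07 = 8.081e+08 m³/yr.
C = 261/8.081e+08 = 3.23e-07 kg/m³ = 0.000323 mg/L = 0.323 µg/L.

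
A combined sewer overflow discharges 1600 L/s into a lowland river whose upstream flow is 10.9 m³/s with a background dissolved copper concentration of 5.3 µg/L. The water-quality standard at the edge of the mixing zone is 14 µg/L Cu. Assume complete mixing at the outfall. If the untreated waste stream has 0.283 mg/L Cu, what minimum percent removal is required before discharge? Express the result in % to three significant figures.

1600 L/s = 1.6 m³/s.
5.3 µg/L = 0.0053 mg/L.
14 µg/L = 0.014 mg/L.
Mass balance: 0.014·12.5 = 1.6·Cₑ + 10.9·0.0053.
Cₑ = (0.175 − 0.05777) / 1.6 = 0.07327 mg/L.
Required removal = 1 − 0.07327/0.283 = 74.11 %.

74.1 %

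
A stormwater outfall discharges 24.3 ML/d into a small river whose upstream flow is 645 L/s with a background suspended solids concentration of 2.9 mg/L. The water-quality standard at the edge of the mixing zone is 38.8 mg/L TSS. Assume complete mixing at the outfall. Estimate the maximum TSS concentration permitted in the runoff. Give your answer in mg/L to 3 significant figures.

121 mg/L

24.3 ML/d = 0.2812 m³/s.
645 L/s = 0.645 m³/s.
Mass balance: 38.8·0.9263 = 0.2812·Cₑ + 0.645·2.9.
Cₑ = (35.94 − 1.871) / 0.2812 = 121.1 mg/L.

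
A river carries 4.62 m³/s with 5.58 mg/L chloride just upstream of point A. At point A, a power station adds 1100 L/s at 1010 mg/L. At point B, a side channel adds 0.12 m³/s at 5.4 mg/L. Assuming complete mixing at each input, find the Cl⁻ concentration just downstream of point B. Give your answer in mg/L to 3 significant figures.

195 mg/L

1100 L/s = 1.1 m³/s.
After input A: C = (4.62·5.58 + 1.1·1010) / 5.72 = 198.7 mg/L.
After input B: C = (5.72·198.7 + 0.12·5.4) / 5.84 = 194.8 mg/L.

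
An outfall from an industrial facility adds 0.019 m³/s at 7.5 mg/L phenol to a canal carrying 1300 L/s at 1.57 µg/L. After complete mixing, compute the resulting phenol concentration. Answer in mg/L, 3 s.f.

1300 L/s = 1.3 m³/s.
1.57 µg/L = 0.00157 mg/L.
Conservation of mass across the mixing zone: C = (0.019·7.5 + 1.3·0.00157) / (0.019 + 1.3) = 0.1445/1.319 = 0.1096 mg/L.

0.110 mg/L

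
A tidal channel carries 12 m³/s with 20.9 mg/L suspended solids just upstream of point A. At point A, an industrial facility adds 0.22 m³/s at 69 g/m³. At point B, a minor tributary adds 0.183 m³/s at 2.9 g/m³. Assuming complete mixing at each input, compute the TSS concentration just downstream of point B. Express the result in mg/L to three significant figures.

21.5 mg/L

After input A: C = (12·20.9 + 0.22·69) / 12.22 = 21.77 mg/L.
After input B: C = (12.22·21.77 + 0.183·2.9) / 12.4 = 21.49 mg/L.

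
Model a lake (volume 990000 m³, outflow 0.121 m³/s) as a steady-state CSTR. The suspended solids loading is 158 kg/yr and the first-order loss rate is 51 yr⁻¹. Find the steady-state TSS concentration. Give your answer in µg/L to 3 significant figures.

Outflow Q = 0.121 m³/s × 3.156e+07 s/yr = 3.818e+06 m³/yr.
Steady-state CSTR mass balance: W = Q·C + k·V·C, so C = W/(Q + kV).
Q + kV = 3.818e+06 + 51·990000 = 5.431e+07 m³/yr.
C = 158/5.431e+07 = 2.909e-06 kg/m³ = 0.002909 mg/L = 2.909 µg/L.

2.91 µg/L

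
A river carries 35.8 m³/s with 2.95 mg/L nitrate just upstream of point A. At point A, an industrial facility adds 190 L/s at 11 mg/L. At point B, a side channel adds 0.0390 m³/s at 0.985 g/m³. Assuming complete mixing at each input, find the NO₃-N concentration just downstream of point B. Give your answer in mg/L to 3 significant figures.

2.99 mg/L

190 L/s = 0.19 m³/s.
After input A: C = (35.8·2.95 + 0.19·11) / 35.99 = 2.992 mg/L.
After input B: C = (35.99·2.992 + 0.039·0.985) / 36.03 = 2.99 mg/L.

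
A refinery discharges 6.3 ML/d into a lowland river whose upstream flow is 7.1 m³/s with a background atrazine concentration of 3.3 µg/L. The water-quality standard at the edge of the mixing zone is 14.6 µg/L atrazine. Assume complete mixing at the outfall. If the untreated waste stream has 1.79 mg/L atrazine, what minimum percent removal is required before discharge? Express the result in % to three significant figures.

6.3 ML/d = 0.07292 m³/s.
3.3 µg/L = 0.0033 mg/L.
14.6 µg/L = 0.0146 mg/L.
Mass balance: 0.0146·7.173 = 0.07292·Cₑ + 7.1·0.0033.
Cₑ = (0.1047 − 0.02343) / 0.07292 = 1.115 mg/L.
Required removal = 1 − 1.115/1.79 = 37.72 %.

37.7 %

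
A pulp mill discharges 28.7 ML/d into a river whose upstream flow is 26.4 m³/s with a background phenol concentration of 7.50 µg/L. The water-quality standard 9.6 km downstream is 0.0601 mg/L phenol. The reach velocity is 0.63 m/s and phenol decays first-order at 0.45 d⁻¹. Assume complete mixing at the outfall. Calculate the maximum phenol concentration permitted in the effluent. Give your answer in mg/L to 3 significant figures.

4.64 mg/L

28.7 ML/d = 0.3322 m³/s.
7.50 µg/L = 0.0075 mg/L.
Travel time to the compliance point: t = 9600/0.63 = 1.524e+04 s = 0.1764 d; decay factor exp(−0.45·0.1764) = 0.9237.
So the concentration just after mixing may be at most 0.0601/0.9237 = 0.06506 mg/L.
Mass balance: 0.06506·26.73 = 0.3322·Cₑ + 26.4·0.0075.
Cₑ = (1.739 − 0.198) / 0.3322 = 4.64 mg/L.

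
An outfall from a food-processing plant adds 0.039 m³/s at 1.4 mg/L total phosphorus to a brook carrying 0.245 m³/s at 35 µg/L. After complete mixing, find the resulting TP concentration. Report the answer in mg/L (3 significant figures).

35 µg/L = 0.035 mg/L.
Flow-weighted mixing gives C = (0.039·1.4 + 0.245·0.035) / (0.039 + 0.245) = 0.06317/0.284 = 0.2224 mg/L.

0.222 mg/L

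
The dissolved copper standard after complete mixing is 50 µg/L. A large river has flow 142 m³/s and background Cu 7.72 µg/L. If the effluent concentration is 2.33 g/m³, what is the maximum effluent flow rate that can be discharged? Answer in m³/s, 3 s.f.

2.63 m³/s

7.72 µg/L = 0.00772 mg/L.
50 µg/L = 0.05 mg/L.
Mass balance at complete mixing: C_std·(Q_w + Q_r) = Q_w·C_e + Q_r·C_b.
Rearranging, Q_w = Q_r·(C_std − C_b)/(C_e − C_std) = 142·(0.05 − 0.00772) / (2.33 − 0.05) = 2.633 m³/s.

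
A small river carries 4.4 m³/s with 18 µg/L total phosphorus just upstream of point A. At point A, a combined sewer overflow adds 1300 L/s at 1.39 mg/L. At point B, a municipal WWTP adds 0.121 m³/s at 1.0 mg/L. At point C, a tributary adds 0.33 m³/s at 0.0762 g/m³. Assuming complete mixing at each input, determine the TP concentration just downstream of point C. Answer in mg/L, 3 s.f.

0.330 mg/L

18 µg/L = 0.018 mg/L.
1300 L/s = 1.3 m³/s.
After input A: C = (4.4·0.018 + 1.3·1.39) / 5.7 = 0.3309 mg/L.
After input B: C = (5.7·0.3309 + 0.121·1) / 5.821 = 0.3448 mg/L.
After input C: C = (5.821·0.3448 + 0.33·0.0762) / 6.151 = 0.3304 mg/L.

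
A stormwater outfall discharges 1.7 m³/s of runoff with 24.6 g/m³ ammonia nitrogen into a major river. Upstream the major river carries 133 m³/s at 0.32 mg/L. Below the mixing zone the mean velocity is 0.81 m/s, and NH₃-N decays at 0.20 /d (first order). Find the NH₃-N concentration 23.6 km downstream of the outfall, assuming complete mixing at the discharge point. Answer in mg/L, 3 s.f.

After complete mixing, C₀ = (1.7·24.6 + 133·0.32) / 134.7 = 0.6264 mg/L.
Travel time t = 2.36e+04 m / 0.81 m/s = 2.914e+04 s = 0.3372 d.
C = 0.6264·exp(−0.20·0.3372) = 0.6264·0.9348 = 0.5856 mg/L.

0.586 mg/L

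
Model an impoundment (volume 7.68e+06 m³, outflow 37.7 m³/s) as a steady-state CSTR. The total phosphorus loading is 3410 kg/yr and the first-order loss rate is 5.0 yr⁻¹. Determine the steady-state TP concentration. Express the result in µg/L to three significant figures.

2.78 µg/L

Outflow Q = 37.7 m³/s × 3.156e+07 s/yr = 1.19e+09 m³/yr.
Steady-state CSTR mass balance: W = Q·C + k·V·C, so C = W/(Q + kV).
Q + kV = 1.19e+09 + 5.0·7.68e+06 = 1.228e+09 m³/yr.
C = 3410/1.228e+09 = 2.777e-06 kg/m³ = 0.002777 mg/L = 2.777 µg/L.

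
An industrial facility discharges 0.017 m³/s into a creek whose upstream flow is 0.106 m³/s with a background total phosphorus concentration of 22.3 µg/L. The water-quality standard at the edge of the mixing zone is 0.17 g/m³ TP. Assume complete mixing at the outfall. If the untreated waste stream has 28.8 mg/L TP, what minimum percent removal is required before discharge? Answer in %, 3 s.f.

96.2 %

22.3 µg/L = 0.0223 mg/L.
Mass balance: 0.17·0.123 = 0.017·Cₑ + 0.106·0.0223.
Cₑ = (0.02091 − 0.002364) / 0.017 = 1.091 mg/L.
Required removal = 1 − 1.091/28.8 = 96.21 %.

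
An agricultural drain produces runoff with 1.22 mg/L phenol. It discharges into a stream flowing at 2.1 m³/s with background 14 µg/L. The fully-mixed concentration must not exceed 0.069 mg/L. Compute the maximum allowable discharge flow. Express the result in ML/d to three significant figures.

8.67 ML/d

14 µg/L = 0.014 mg/L.
Mass balance at complete mixing: C_std·(Q_w + Q_r) = Q_w·C_e + Q_r·C_b.
Rearranging, Q_w = Q_r·(C_std − C_b)/(C_e − C_std) = 2.1·(0.069 − 0.014) / (1.22 − 0.069) = 0.1003 m³/s.
= 8.67 ML/d.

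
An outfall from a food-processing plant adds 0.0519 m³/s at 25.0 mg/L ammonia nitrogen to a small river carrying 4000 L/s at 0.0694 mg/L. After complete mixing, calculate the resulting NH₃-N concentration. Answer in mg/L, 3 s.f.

0.389 mg/L

4000 L/s = 4 m³/s.
Conservation of mass across the mixing zone: C = (0.0519·25 + 4·0.0694) / (0.0519 + 4) = 1.575/4.052 = 0.3887 mg/L.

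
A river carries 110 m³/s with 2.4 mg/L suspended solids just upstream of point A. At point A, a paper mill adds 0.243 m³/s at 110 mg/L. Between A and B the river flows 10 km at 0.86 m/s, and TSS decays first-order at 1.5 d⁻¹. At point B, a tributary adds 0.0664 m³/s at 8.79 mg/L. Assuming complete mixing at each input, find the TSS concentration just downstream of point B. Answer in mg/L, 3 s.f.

2.16 mg/L

After input A: C = (110·2.4 + 0.243·110) / 110.2 = 2.637 mg/L.
Over the 10 km reach to input B (t = 1.163e+04 s = 0.1346 d), decay gives C = 2.637·exp(−1.5·0.1346) = 2.155 mg/L.
After input B: C = (110.2·2.155 + 0.0664·8.79) / 110.3 = 2.159 mg/L.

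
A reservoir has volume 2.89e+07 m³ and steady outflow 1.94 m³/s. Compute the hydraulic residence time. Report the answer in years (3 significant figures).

Q = 1.94 m³/s × 3.156e+07 s/yr = 6.122e+07 m³/yr.
Hydraulic residence time τ = V/Q = 2.89e+07/6.122e+07 = 0.4721 yr.

0.472 yr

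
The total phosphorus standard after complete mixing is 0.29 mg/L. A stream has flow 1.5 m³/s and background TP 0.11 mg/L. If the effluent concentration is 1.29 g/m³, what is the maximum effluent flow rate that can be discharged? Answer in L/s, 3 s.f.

270 L/s

Mass balance at complete mixing: C_std·(Q_w + Q_r) = Q_w·C_e + Q_r·C_b.
Rearranging, Q_w = Q_r·(C_std − C_b)/(C_e − C_std) = 1.5·(0.29 − 0.11) / (1.29 − 0.29) = 0.27 m³/s.
= 270 L/s.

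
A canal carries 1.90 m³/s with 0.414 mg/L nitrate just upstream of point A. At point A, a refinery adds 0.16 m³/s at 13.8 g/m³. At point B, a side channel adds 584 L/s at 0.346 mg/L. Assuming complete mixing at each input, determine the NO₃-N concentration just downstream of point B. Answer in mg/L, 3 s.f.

1.21 mg/L

After input A: C = (1.9·0.414 + 0.16·13.8) / 2.06 = 1.454 mg/L.
584 L/s = 0.584 m³/s.
After input B: C = (2.06·1.454 + 0.584·0.346) / 2.644 = 1.209 mg/L.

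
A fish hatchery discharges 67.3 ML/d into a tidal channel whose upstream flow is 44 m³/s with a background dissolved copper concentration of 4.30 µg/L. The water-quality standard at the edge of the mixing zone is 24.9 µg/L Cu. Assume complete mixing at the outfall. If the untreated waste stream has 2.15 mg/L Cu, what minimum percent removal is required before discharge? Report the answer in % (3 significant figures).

67.3 ML/d = 0.7789 m³/s.
4.30 µg/L = 0.0043 mg/L.
24.9 µg/L = 0.0249 mg/L.
Mass balance: 0.0249·44.78 = 0.7789·Cₑ + 44·0.0043.
Cₑ = (1.115 − 0.1892) / 0.7789 = 1.189 mg/L.
Required removal = 1 − 1.189/2.15 = 44.72 %.

44.7 %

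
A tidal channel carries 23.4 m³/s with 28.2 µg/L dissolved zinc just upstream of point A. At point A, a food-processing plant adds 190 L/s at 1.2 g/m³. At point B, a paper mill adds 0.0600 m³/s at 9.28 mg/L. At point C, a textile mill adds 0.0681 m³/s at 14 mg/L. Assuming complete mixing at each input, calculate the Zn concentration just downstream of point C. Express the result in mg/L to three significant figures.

0.101 mg/L

28.2 µg/L = 0.0282 mg/L.
190 L/s = 0.19 m³/s.
After input A: C = (23.4·0.0282 + 0.19·1.2) / 23.59 = 0.03764 mg/L.
After input B: C = (23.59·0.03764 + 0.06·9.28) / 23.65 = 0.06109 mg/L.
After input C: C = (23.65·0.06109 + 0.0681·14) / 23.72 = 0.1011 mg/L.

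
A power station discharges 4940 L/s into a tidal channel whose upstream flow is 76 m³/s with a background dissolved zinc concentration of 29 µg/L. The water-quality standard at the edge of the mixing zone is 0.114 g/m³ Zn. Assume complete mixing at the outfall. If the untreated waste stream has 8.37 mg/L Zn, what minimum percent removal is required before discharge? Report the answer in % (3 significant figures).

83.0 %

4940 L/s = 4.94 m³/s.
29 µg/L = 0.029 mg/L.
Mass balance: 0.114·80.94 = 4.94·Cₑ + 76·0.029.
Cₑ = (9.227 − 2.204) / 4.94 = 1.422 mg/L.
Required removal = 1 − 1.422/8.37 = 83.01 %.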